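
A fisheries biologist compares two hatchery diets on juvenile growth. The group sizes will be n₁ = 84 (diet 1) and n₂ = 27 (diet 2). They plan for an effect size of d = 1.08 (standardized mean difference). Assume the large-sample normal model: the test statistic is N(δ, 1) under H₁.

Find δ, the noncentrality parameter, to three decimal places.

The noncentrality parameter scales effect size by the design's sample-size factor: δ = d / √(1/n₁ + 1/n₂) = 1.08 / √(1/84 + 1/27) = 4.8818

δ ≈ 4.882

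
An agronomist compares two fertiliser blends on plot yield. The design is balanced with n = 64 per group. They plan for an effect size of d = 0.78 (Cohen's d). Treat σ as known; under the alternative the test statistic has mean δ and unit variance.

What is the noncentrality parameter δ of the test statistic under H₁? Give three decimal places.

The noncentrality parameter scales effect size by the design's sample-size factor: δ = d·√(n/2) = 0.78 × √(64/2) = 4.4123

δ ≈ 4.412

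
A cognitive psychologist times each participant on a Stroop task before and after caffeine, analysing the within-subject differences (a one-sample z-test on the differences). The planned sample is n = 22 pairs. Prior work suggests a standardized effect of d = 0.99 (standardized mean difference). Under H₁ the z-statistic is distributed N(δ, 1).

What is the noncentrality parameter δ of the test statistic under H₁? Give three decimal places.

δ ≈ 4.644

δ = d·√n = 0.99 × √22 = 4.6435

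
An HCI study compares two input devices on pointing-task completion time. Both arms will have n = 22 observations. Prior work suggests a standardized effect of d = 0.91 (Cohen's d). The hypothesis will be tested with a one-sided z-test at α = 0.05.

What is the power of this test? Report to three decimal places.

Noncentrality parameter: δ = d·√(n/2) = 0.91 × √(22/2) = 3.0181
Critical value for a one-sided test at α = 0.05: z_α = 1.645.
Power = P(Z > 1.645 − δ) = Φ(1.373) = 0.9152.

Power ≈ 0.915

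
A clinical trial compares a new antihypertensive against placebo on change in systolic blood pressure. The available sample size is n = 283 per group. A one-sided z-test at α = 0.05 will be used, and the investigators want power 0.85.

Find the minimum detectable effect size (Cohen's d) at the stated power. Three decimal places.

Need Φ(δ − 1.645) = 0.85, so δ = 1.645 + 1.036 = 2.681.
δ = d·√(n/2) ⇒ d = δ/√(n/2) = 2.681/√(283/2) = 0.2254.

d ≈ 0.225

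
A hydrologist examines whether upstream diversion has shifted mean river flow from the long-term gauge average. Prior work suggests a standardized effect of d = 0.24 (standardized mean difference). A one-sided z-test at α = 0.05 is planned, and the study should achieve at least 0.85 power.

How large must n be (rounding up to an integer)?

For power 0.85 need Φ(δ − z_{0.05}) = 0.85, so δ = z_{0.05} + z_{0.15} = 1.645 + 1.036 = 2.681.
δ = d·√n ⇒ n = (δ/d)² = (2.681 / 0.24)² = 124.81.
Rounding up, n = 125.

n = 125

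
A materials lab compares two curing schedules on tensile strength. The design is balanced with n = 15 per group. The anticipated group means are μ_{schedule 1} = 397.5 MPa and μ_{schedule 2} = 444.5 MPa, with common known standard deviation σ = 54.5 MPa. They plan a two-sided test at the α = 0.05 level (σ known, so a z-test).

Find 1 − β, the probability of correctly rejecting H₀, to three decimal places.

Power ≈ 0.656

Standardized effect: d = |μ_{schedule 1} − μ_{schedule 2}| / σ = |397.5 − 444.5| / 54.5 = 0.8624
Noncentrality parameter: λ = d·√(n/2) = 0.8624 × √(15/2) = 2.3617
Critical value for a two-sided test at α = 0.05: z_{α/2} = 1.960.
Power = Φ(λ − 1.960) + Φ(−λ − 1.960) = Φ(0.402) + Φ(-4.322) = 0.6561 + 0.0000 = 0.6561.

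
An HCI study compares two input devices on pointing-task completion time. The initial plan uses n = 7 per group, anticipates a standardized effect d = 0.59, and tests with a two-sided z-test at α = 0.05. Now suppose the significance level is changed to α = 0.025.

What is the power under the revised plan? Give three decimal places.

Power ≈ 0.128

δ = d·√(n/2) = 0.59 × √(7/2) = 1.1038 (unchanged). New critical value: z_{0.0125} = 2.241.
Revised power = Φ(δ − 2.241) + Φ(−δ − 2.241) = Φ(-1.138) + Φ(-3.345) = 0.1276 + 0.0004 = 0.1281.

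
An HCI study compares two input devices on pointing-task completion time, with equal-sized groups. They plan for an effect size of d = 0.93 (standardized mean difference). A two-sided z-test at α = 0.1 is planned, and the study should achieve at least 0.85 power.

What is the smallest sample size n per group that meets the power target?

For power 0.85 need Φ(δ − z_{0.05}) = 0.85, so δ = z_{0.05} + z_{0.15} = 1.645 + 1.036 = 2.681.
(The Φ(−δ − z_{α/2}) term is vanishingly small for δ > 0 and is dropped in the standard sample-size formula.)
δ = d·√(n/2) ⇒ n = 2(δ/d)² = 2 × (2.681 / 0.93)² = 16.62.
Rounding up, n = 17 per group.

n = 17 per group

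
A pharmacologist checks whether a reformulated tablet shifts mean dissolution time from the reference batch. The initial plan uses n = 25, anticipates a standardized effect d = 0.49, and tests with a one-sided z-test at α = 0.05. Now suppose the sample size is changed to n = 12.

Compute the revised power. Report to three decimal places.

With n = 12: δ = d·√n = 0.49 × √12 = 1.6974. Critical value z_{0.05} = 1.645.
Revised power = P(Z > 1.645 − δ) = Φ(0.053) = 0.5210.

Power ≈ 0.521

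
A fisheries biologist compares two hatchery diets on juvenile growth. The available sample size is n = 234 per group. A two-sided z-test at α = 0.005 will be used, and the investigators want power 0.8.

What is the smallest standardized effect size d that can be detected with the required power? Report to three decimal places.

d ≈ 0.337

Need Φ(δ − 2.807) = 0.8, so δ = 2.807 + 0.842 = 3.649.
(The second rejection-region term Φ(−δ − z_{α/2}) is negligible and dropped.)
δ = d·√(n/2) ⇒ d = δ/√(n/2) = 3.649/√(234/2) = 0.3373.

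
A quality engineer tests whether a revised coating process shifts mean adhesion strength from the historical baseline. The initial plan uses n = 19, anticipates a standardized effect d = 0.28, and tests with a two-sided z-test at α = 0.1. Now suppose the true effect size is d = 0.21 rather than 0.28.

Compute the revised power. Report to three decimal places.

With d = 0.21: δ = d·√n = 0.21 × √19 = 0.9154. Critical value z_{0.05} = 1.645.
Revised power = Φ(δ − 1.645) + Φ(−δ − 1.645) = Φ(-0.729) + Φ(-2.560) = 0.2329 + 0.0052 = 0.2381.

Power ≈ 0.238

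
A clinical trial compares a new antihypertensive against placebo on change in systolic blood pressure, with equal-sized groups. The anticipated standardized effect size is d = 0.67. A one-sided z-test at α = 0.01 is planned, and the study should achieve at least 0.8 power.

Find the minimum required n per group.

Set Φ(δ − 2.326) = 0.8; then δ − 2.326 = Φ⁻¹(0.8) = 0.842, giving δ = 3.168.
δ = d·√(n/2) ⇒ n = 2(δ/d)² = 2 × (3.168 / 0.67)² = 44.71.
Rounding up, n = 45 per group.

n = 45 per group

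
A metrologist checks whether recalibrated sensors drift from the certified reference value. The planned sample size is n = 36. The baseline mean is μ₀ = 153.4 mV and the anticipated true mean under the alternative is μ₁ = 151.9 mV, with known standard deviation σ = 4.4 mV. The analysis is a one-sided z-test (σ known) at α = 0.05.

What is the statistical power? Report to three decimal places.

Standardized effect: d = |μ₁ − μ₀| / σ = |151.9 − 153.4| / 4.4 = 0.3409
Noncentrality parameter: δ = d·√n = 0.3409 × √36 = 2.0455
One-sided α = 0.05 → critical value z_{0.05} = 1.645.
Power = Φ(δ − 1.645) = Φ(0.401) = 0.6556.

Power ≈ 0.656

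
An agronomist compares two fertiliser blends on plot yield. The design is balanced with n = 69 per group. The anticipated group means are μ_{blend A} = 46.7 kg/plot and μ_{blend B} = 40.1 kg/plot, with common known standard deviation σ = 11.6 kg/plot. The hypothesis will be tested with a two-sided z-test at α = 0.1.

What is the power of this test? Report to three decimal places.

Power ≈ 0.955

Standardized effect: d = |μ_{blend A} − μ_{blend B}| / σ = |46.7 − 40.1| / 11.6 = 0.5690
Noncentrality parameter: δ = d·√(n/2) = 0.5690 × √(69/2) = 3.3419
Two-sided α = 0.1 → critical value z_{0.05} = 1.645.
Power = Φ(δ − 1.645) + Φ(−δ − 1.645) = Φ(1.697) + Φ(-4.987) = 0.9552 + 0.0000 = 0.9552.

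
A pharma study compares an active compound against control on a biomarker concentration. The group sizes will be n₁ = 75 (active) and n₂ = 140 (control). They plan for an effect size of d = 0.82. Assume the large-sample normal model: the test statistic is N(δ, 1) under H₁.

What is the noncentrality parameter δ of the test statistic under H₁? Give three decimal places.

δ ≈ 5.730

δ = d / √(1/n₁ + 1/n₂) = 0.82 / √(1/75 + 1/140) = 5.7305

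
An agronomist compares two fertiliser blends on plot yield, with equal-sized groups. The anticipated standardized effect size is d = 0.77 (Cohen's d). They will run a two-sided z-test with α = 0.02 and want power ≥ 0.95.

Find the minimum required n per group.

For power 0.95 need Φ(δ − z_{0.01}) = 0.95, so δ = z_{0.01} + z_{0.05} = 2.326 + 1.645 = 3.971.
(The Φ(−δ − z_{α/2}) term is vanishingly small for δ > 0 and is dropped in the standard sample-size formula.)
δ = d·√(n/2) ⇒ n = 2(δ/d)² = 2 × (3.971 / 0.77)² = 53.20.
Round up to the next whole unit.

n = 54 per group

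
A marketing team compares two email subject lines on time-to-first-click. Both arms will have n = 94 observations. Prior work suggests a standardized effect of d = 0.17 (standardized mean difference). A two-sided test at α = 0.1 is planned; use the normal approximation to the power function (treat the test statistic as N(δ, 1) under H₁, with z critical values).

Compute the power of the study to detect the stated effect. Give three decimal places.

Noncentrality parameter: δ = d·√(n/2) = 0.17 × √(94/2) = 1.1655
Critical value for a two-sided test at α = 0.1: z_{α/2} = 1.645.
Power = Φ(δ − 1.645) + Φ(−δ − 1.645) = Φ(-0.479) + Φ(-2.810) = 0.3158 + 0.0025 = 0.3183.

Power ≈ 0.318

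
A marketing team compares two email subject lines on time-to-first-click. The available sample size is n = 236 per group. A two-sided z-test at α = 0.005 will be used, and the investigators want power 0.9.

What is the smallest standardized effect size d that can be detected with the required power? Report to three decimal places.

Need Φ(δ − 2.807) = 0.9, so δ = 2.807 + 1.282 = 4.089.
(Lower-tail contribution to power is negligible for δ > 0.)
δ = d·√(n/2) ⇒ d = δ/√(n/2) = 4.089/√(236/2) = 0.3764.

d ≈ 0.376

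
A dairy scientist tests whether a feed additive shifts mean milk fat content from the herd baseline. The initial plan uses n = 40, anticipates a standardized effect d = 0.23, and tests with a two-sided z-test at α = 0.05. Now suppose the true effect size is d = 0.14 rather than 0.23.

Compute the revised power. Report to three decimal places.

With d = 0.14: δ = d·√n = 0.14 × √40 = 0.8854. Critical value z_{0.025} = 1.960.
Revised power = Φ(δ − 1.960) + Φ(−δ − 1.960) = Φ(-1.075) + Φ(-2.845) = 0.1413 + 0.0022 = 0.1435.

Power ≈ 0.144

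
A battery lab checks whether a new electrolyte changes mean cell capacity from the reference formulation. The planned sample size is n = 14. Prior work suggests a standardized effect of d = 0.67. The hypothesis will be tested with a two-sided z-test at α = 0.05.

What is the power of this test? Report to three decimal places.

Power ≈ 0.708

Noncentrality parameter: δ = d·√n = 0.67 × √14 = 2.5069
Critical value for a two-sided test at α = 0.05: z_{α/2} = 1.960.
Power = Φ(δ − 1.960) + Φ(−δ − 1.960) = Φ(0.547) + Φ(-4.467) = 0.7078 + 0.0000 = 0.7078.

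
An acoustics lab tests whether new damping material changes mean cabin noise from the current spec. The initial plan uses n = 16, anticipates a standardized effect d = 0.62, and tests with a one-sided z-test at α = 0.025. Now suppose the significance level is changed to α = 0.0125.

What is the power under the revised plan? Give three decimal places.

Power ≈ 0.594

δ = d·√n = 0.62 × √16 = 2.4800 (unchanged). New critical value: z_{0.0125} = 2.241.
Revised power = Φ(δ − 2.241) = Φ(0.239) = 0.5943.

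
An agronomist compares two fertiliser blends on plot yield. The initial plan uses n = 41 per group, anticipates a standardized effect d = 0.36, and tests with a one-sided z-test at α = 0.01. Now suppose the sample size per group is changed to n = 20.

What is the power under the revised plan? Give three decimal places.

Power ≈ 0.117

With n = 20 per group: δ = d·√(n/2) = 0.36 × √(20/2) = 1.1384. Critical value z_{0.01} = 2.326.
Revised power = Φ(δ − 2.326) = Φ(-1.188) = 0.1174.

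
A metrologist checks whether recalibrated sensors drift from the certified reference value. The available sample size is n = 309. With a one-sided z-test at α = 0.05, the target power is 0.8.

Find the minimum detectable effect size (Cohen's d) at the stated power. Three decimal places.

Need Φ(δ − 1.645) = 0.8, so δ = 1.645 + 0.842 = 2.486.
δ = d·√n ⇒ d = δ/√n = 2.486/√309 = 0.1415.

d ≈ 0.141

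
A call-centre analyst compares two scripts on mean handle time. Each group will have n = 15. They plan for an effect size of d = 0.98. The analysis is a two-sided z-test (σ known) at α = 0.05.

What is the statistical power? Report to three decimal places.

Noncentrality parameter: δ = d·√(n/2) = 0.98 × √(15/2) = 2.6838
Critical value for a two-sided test at α = 0.05: z_{α/2} = 1.960.
Power = Φ(δ − 1.960) + Φ(−δ − 1.960) = Φ(0.724) + Φ(-4.644) = 0.7654 + 0.0000 = 0.7654.

Power ≈ 0.765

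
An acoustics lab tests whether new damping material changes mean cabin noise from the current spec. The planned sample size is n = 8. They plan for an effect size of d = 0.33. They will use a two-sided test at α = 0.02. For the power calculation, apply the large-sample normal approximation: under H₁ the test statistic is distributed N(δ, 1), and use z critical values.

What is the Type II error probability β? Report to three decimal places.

Noncentrality parameter: δ = d·√n = 0.33 × √8 = 0.9334
Critical value for a two-sided test at α = 0.02: z_{α/2} = 2.326.
Power = Φ(δ − 2.326) + Φ(−δ − 2.326) = Φ(-1.393) + Φ(-3.260) = 0.0818 + 0.0006 = 0.0824.
Type II error: β = 1 − power = 1 − 0.0824 = 0.9176.

β ≈ 0.918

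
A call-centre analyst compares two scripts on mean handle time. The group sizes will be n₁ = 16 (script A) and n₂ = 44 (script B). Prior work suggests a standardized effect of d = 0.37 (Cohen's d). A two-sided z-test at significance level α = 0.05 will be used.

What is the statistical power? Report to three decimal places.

Noncentrality parameter: δ = d / √(1/n₁ + 1/n₂) = 0.37 / √(1/16 + 1/44) = 1.2674
Critical value for a two-sided test at α = 0.05: z_{α/2} = 1.960.
Power = Φ(δ − 1.960) + Φ(−δ − 1.960) = Φ(-0.693) + Φ(-3.227) = 0.2443 + 0.0006 = 0.2449.

Power ≈ 0.245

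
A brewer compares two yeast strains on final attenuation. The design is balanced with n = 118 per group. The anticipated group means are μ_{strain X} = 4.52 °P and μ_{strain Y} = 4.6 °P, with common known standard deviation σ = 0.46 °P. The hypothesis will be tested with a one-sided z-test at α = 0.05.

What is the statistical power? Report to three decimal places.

Power ≈ 0.379

Standardized effect: d = |μ_{strain X} − μ_{strain Y}| / σ = |4.52 − 4.6| / 0.46 = 0.1739
Noncentrality parameter: δ = d·√(n/2) = 0.1739 × √(118/2) = 1.3359
One-sided α = 0.05 → critical value z_{0.05} = 1.645.
Power = Φ(δ − 1.645) = Φ(-0.309) = 0.3787.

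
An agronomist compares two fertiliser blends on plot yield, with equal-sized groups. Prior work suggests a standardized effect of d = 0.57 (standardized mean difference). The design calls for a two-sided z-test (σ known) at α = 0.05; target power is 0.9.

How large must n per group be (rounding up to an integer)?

n = 65 per group

For power 0.9 need Φ(δ − z_{0.025}) = 0.9, so δ = z_{0.025} + z_{0.10} = 1.960 + 1.282 = 3.242.
(The Φ(−δ − z_{α/2}) term is vanishingly small for δ > 0 and is dropped in the standard sample-size formula.)
δ = d·√(n/2) ⇒ n = 2(δ/d)² = 2 × (3.242 / 0.57)² = 64.68.
Round up to the next whole unit.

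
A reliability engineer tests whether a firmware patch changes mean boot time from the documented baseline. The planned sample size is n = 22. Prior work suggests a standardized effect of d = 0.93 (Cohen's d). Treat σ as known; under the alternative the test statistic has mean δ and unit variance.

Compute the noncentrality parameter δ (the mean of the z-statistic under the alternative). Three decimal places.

The noncentrality parameter scales effect size by the design's sample-size factor: δ = d·√n = 0.93 × √22 = 4.3621

δ ≈ 4.362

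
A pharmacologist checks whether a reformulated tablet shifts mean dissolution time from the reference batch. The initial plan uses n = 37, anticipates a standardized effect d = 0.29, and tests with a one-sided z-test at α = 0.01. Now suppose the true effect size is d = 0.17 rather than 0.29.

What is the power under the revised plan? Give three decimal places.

Power ≈ 0.098

With d = 0.17: δ = d·√n = 0.17 × √37 = 1.0341. Critical value z_{0.01} = 2.326.
Revised power = P(Z > 2.326 − δ) = Φ(-1.292) = 0.0981.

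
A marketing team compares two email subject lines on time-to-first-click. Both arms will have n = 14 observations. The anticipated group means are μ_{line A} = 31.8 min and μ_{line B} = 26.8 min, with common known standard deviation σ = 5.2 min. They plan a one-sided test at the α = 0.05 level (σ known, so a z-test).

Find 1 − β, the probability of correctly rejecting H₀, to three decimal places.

Power ≈ 0.816

Standardized effect: d = |μ_{line A} − μ_{line B}| / σ = |31.8 − 26.8| / 5.2 = 0.9615
Noncentrality parameter: δ = d·√(n/2) = 0.9615 × √(14/2) = 2.5440
Critical value for a one-sided test at α = 0.05: z_α = 1.645.
Power = P(Z > 1.645 − δ) = Φ(0.899) = 0.8157.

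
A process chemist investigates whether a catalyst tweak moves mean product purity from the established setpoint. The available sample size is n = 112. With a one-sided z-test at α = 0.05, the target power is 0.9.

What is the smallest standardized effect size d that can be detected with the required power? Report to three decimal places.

Required noncentrality: δ = z_{0.05} + z_{0.10} = 1.645 + 1.282 = 2.926.
δ = d·√n ⇒ d = δ/√n = 2.926/√112 = 0.2765.

d ≈ 0.277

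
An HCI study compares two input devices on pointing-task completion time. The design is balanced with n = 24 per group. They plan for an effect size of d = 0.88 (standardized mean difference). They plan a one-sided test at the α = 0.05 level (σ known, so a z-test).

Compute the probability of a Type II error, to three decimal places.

Noncentrality parameter: δ = d·√(n/2) = 0.88 × √(24/2) = 3.0484
Critical value for a one-sided test at α = 0.05: z_α = 1.645.
Power = Φ(δ − 1.645) = Φ(1.404) = 0.9198.
Type II error: β = 1 − power = 1 − 0.9198 = 0.0802.

β ≈ 0.080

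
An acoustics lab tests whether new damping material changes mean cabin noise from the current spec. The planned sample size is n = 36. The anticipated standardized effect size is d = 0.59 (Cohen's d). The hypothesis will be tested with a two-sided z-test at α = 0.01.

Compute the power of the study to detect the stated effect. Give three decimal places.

Noncentrality parameter: δ = d·√n = 0.59 × √36 = 3.5400
Two-sided α = 0.01 → critical value z_{0.005} = 2.576.
Power = Φ(δ − 2.576) + Φ(−δ − 2.576) = Φ(0.964) + Φ(-6.116) = 0.8325 + 0.0000 = 0.8325.

Power ≈ 0.833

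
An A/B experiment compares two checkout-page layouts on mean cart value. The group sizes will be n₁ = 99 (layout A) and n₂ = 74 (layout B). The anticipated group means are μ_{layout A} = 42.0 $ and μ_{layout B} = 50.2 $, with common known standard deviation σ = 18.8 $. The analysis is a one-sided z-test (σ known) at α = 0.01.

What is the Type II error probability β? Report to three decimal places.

Standardized effect: d = |μ_{layout A} − μ_{layout B}| / σ = |42.0 − 50.2| / 18.8 = 0.4362
Noncentrality parameter: δ = d / √(1/n₁ + 1/n₂) = 0.4362 / √(1/99 + 1/74) = 2.8384
Critical value for a one-sided test at α = 0.01: z_α = 2.326.
Power = Φ(δ − 2.326) = Φ(0.512) = 0.6957.
Type II error: β = 1 − power = 1 − 0.6957 = 0.3043.

β ≈ 0.304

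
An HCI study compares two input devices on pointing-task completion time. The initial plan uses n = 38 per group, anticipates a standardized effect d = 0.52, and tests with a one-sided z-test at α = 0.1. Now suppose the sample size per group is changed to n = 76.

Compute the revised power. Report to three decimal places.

Power ≈ 0.973

With n = 76 per group: δ = d·√(n/2) = 0.52 × √(76/2) = 3.2055. Critical value z_{0.1} = 1.282.
Revised power = P(Z > 1.282 − δ) = Φ(1.924) = 0.9728.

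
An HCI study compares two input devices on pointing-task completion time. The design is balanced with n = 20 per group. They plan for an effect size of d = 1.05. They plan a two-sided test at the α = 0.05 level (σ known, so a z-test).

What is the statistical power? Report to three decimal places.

Power ≈ 0.913

Noncentrality parameter: δ = d·√(n/2) = 1.05 × √(20/2) = 3.3204
Critical value for a two-sided test at α = 0.05: z_{α/2} = 1.960.
Power = Φ(δ − 1.960) + Φ(−δ − 1.960) = Φ(1.360) + Φ(-5.280) = 0.9132 + 0.0000 = 0.9132.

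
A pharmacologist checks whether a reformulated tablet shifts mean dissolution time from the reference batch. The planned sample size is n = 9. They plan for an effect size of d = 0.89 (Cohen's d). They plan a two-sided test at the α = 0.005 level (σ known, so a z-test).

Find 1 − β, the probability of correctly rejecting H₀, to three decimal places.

Power ≈ 0.446

Noncentrality parameter: δ = d·√n = 0.89 × √9 = 2.6700
Two-sided α = 0.005 → critical value z_{0.0025} = 2.807.
Power = Φ(δ − 2.807) + Φ(−δ − 2.807) = Φ(-0.137) + Φ(-5.477) = 0.4455 + 0.0000 = 0.4455.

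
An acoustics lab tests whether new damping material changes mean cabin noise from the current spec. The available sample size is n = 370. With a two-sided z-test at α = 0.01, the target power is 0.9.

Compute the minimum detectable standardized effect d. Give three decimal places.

Required noncentrality: δ = z_{0.005} + z_{0.10} = 2.576 + 1.282 = 3.857.
(Lower-tail contribution to power is negligible for δ > 0.)
δ = d·√n ⇒ d = δ/√n = 3.857/√370 = 0.2005.

d ≈ 0.201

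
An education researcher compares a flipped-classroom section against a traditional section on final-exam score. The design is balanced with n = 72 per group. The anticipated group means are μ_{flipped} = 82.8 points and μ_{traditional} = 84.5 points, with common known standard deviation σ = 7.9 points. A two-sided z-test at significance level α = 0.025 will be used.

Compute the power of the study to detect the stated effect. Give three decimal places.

Standardized effect: d = |μ_{flipped} − μ_{traditional}| / σ = |82.8 − 84.5| / 7.9 = 0.2152
Noncentrality parameter: δ = d·√(n/2) = 0.2152 × √(72/2) = 1.2911
Two-sided α = 0.025 → critical value z_{0.0125} = 2.241.
Power = Φ(δ − 2.241) + Φ(−δ − 2.241) = Φ(-0.950) + Φ(-3.533) = 0.1710 + 0.0002 = 0.1712.

Power ≈ 0.171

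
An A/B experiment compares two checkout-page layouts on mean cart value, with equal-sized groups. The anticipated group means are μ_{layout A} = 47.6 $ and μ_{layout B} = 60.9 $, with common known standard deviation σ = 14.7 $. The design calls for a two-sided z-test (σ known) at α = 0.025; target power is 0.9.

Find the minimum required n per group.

n = 31 per group

Standardized effect: d = |μ_{layout A} − μ_{layout B}| / σ = |47.6 − 60.9| / 14.7 = 0.9048
For power 0.9 need Φ(δ − z_{0.0125}) = 0.9, so δ = z_{0.0125} + z_{0.10} = 2.241 + 1.282 = 3.523.
(For δ > 0 the lower-tail rejection region contributes negligibly to power, so the one-term inversion is standard.)
δ = d·√(n/2) ⇒ n = 2(δ/d)² = 2 × (3.523 / 0.9048)² = 30.32.
Rounding up, n = 31 per group.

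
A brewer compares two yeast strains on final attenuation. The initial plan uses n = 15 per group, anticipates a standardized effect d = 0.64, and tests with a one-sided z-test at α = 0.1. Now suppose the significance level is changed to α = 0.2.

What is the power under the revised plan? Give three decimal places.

δ = d·√(n/2) = 0.64 × √(15/2) = 1.7527 (unchanged). New critical value: z_{0.2} = 0.842.
Revised power = P(Z > 0.842 − δ) = Φ(0.911) = 0.8189.

Power ≈ 0.819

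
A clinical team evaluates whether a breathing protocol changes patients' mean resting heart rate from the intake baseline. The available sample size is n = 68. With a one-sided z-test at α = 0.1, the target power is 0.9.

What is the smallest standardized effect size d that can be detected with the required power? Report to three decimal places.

Required noncentrality: δ = z_{0.1} + z_{0.10} = 1.282 + 1.282 = 2.563.
δ = d·√n ⇒ d = δ/√n = 2.563/√68 = 0.3108.

d ≈ 0.311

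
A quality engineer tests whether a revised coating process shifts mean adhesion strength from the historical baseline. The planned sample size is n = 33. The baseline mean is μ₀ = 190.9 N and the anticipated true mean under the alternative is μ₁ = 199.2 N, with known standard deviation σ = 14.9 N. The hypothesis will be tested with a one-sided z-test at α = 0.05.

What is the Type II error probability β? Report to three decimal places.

Standardized effect: d = |μ₁ − μ₀| / σ = |199.2 − 190.9| / 14.9 = 0.5570
Noncentrality parameter: λ = d·√n = 0.5570 × √33 = 3.2000
One-sided α = 0.05 → critical value z_{0.05} = 1.645.
Power = Φ(λ − 1.645) = Φ(1.555) = 0.9400.
Type II error: β = 1 − power = 1 − 0.9400 = 0.0600.

β ≈ 0.060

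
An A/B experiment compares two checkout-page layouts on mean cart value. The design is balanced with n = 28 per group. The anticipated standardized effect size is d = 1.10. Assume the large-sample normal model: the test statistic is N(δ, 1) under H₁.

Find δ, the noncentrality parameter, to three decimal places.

δ ≈ 4.116

δ = d·√(n/2) = 1.10 × √(28/2) = 4.1158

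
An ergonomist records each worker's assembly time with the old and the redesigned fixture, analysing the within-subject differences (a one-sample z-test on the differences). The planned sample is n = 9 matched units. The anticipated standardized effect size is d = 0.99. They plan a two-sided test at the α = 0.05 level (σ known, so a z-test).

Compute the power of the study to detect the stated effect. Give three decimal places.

Noncentrality parameter: δ = d·√n = 0.99 × √9 = 2.9700
Critical value for a two-sided test at α = 0.05: z_{α/2} = 1.960.
Power = Φ(δ − 1.960) + Φ(−δ − 1.960) = Φ(1.010) + Φ(-4.930) = 0.8438 + 0.0000 = 0.8438.

Power ≈ 0.844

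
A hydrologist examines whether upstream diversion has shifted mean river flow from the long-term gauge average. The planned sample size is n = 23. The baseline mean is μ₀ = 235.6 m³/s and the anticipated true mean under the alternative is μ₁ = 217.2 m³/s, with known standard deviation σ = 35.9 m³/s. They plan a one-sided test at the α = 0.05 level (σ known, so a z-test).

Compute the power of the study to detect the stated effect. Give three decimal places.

Power ≈ 0.792

Standardized effect: d = |μ₁ − μ₀| / σ = |217.2 − 235.6| / 35.9 = 0.5125
Noncentrality parameter: δ = d·√n = 0.5125 × √23 = 2.4580
Critical value for a one-sided test at α = 0.05: z_α = 1.645.
Power = P(Z > 1.645 − δ) = Φ(0.813) = 0.7919.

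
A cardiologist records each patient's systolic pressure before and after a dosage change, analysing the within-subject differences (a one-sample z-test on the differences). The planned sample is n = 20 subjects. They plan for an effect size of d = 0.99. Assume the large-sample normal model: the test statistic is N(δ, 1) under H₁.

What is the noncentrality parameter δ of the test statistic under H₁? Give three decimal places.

The noncentrality parameter scales effect size by the design's sample-size factor: δ = d·√n = 0.99 × √20 = 4.4274

δ ≈ 4.427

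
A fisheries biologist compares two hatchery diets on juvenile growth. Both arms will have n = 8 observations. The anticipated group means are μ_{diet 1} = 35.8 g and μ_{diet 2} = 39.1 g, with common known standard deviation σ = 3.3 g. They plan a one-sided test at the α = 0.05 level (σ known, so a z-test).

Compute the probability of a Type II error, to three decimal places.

Standardized effect: d = |μ_{diet 1} − μ_{diet 2}| / σ = |35.8 − 39.1| / 3.3 = 1.0000
Noncentrality parameter: δ = d·√(n/2) = 1.0000 × √(8/2) = 2.0000
Critical value for a one-sided test at α = 0.05: z_α = 1.645.
Power = P(Z > 1.645 − δ) = Φ(0.355) = 0.6388.
Type II error: β = 1 − power = 1 − 0.6388 = 0.3612.

β ≈ 0.361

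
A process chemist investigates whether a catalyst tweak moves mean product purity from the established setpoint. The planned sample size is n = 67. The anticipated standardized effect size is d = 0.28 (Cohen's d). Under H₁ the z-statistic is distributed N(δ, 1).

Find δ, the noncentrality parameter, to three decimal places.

δ ≈ 2.292

The noncentrality parameter scales effect size by the design's sample-size factor: δ = d·√n = 0.28 × √67 = 2.2919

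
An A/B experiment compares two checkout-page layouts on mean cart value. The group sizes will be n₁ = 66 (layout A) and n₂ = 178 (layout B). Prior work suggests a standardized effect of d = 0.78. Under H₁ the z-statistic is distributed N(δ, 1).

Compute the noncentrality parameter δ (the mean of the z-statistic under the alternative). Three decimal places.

δ = d / √(1/n₁ + 1/n₂) = 0.78 / √(1/66 + 1/178) = 5.4123

δ ≈ 5.412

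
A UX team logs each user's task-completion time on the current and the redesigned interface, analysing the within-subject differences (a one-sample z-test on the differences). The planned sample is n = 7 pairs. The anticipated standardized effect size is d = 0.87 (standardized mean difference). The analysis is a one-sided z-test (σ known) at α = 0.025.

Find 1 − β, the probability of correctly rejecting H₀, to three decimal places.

Power ≈ 0.634

Noncentrality parameter: δ = d·√n = 0.87 × √7 = 2.3018
Critical value for a one-sided test at α = 0.025: z_α = 1.960.
Power = Φ(δ − 1.960) = Φ(0.342) = 0.6338.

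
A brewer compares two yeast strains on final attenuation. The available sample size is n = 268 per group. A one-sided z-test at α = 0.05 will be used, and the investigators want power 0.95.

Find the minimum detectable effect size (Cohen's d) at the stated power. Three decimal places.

Need Φ(δ − 1.645) = 0.95, so δ = 1.645 + 1.645 = 3.290.
δ = d·√(n/2) ⇒ d = δ/√(n/2) = 3.290/√(268/2) = 0.2842.

d ≈ 0.284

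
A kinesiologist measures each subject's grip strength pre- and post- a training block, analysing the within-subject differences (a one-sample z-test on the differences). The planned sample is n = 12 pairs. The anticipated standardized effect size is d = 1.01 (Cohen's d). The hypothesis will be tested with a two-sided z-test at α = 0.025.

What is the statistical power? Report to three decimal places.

Noncentrality parameter: δ = d·√n = 1.01 × √12 = 3.4987
Two-sided α = 0.025 → critical value z_{0.0125} = 2.241.
Power = Φ(δ − 2.241) + Φ(−δ − 2.241) = Φ(1.257) + Φ(-5.740) = 0.8957 + 0.0000 = 0.8957.

Power ≈ 0.896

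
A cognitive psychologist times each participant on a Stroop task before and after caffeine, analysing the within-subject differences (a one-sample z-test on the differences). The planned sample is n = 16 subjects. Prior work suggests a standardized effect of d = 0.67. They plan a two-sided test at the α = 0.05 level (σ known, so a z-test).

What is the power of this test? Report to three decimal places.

Noncentrality parameter: δ = d·√n = 0.67 × √16 = 2.6800
Two-sided α = 0.05 → critical value z_{0.025} = 1.960.
Power = Φ(δ − 1.960) + Φ(−δ − 1.960) = Φ(0.720) + Φ(-4.640) = 0.7642 + 0.0000 = 0.7643.

Power ≈ 0.764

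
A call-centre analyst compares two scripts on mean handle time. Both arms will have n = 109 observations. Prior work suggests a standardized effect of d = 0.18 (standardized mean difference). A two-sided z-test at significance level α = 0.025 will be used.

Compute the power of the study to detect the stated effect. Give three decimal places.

Noncentrality parameter: δ = d·√(n/2) = 0.18 × √(109/2) = 1.3288
Critical value for a two-sided test at α = 0.025: z_{α/2} = 2.241.
Power = Φ(δ − 2.241) + Φ(−δ − 2.241) = Φ(-0.913) + Φ(-3.570) = 0.1807 + 0.0002 = 0.1809.

Power ≈ 0.181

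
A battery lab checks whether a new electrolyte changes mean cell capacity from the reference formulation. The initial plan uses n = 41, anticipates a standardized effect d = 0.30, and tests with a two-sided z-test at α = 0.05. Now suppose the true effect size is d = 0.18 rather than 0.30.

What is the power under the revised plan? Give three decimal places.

With d = 0.18: δ = d·√n = 0.18 × √41 = 1.1526. Critical value z_{0.025} = 1.960.
Revised power = Φ(δ − 1.960) + Φ(−δ − 1.960) = Φ(-0.807) + Φ(-3.113) = 0.2097 + 0.0009 = 0.2106.

Power ≈ 0.211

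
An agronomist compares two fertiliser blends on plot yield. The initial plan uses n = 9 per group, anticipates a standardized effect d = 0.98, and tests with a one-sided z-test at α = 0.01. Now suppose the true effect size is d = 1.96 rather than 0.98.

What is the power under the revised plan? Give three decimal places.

With d = 1.96: δ = d·√(n/2) = 1.96 × √(9/2) = 4.1578. Critical value z_{0.01} = 2.326.
Revised power = P(Z > 2.326 − δ) = Φ(1.831) = 0.9665.

Power ≈ 0.966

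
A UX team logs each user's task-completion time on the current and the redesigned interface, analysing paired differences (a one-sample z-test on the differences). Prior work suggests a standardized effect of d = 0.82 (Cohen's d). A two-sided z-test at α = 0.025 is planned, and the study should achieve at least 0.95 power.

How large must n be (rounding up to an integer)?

For power 0.95 need Φ(δ − z_{0.0125}) = 0.95, so δ = z_{0.0125} + z_{0.05} = 2.241 + 1.645 = 3.886.
(The Φ(−δ − z_{α/2}) term is vanishingly small for δ > 0 and is dropped in the standard sample-size formula.)
δ = d·√n ⇒ n = (δ/d)² = (3.886 / 0.82)² = 22.46.
Rounding up, n = 23.

n = 23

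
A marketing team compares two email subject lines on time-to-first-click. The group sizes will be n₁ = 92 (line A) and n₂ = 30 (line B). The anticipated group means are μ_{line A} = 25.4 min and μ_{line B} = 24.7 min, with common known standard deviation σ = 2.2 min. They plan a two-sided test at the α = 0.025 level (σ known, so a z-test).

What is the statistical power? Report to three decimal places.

Standardized effect: d = |μ_{line A} − μ_{line B}| / σ = |25.4 − 24.7| / 2.2 = 0.3182
Noncentrality parameter: δ = d / √(1/n₁ + 1/n₂) = 0.3182 / √(1/92 + 1/30) = 1.5134
Two-sided α = 0.025 → critical value z_{0.0125} = 2.241.
Power = Φ(δ − 2.241) + Φ(−δ − 2.241) = Φ(-0.728) + Φ(-3.755) = 0.2333 + 0.0001 = 0.2334.

Power ≈ 0.233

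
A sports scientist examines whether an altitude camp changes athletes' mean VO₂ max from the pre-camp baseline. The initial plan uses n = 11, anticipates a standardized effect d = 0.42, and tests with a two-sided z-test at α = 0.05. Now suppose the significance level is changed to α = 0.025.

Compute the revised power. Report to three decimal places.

δ = d·√n = 0.42 × √11 = 1.3930 (unchanged). New critical value: z_{0.0125} = 2.241.
Revised power = Φ(δ − 2.241) + Φ(−δ − 2.241) = Φ(-0.848) + Φ(-3.634) = 0.1981 + 0.0001 = 0.1982.

Power ≈ 0.198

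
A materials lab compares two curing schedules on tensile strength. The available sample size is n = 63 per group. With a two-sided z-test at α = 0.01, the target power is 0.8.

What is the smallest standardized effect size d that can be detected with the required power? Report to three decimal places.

d ≈ 0.609

Need Φ(δ − 2.576) = 0.8, so δ = 2.576 + 0.842 = 3.417.
(The second rejection-region term Φ(−δ − z_{α/2}) is negligible and dropped.)
δ = d·√(n/2) ⇒ d = δ/√(n/2) = 3.417/√(63/2) = 0.6089.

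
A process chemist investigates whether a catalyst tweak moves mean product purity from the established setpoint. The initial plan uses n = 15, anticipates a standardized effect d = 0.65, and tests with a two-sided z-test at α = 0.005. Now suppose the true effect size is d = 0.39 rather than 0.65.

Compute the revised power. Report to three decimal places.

Power ≈ 0.097

With d = 0.39: δ = d·√n = 0.39 × √15 = 1.5105. Critical value z_{0.0025} = 2.807.
Revised power = Φ(δ − 2.807) + Φ(−δ − 2.807) = Φ(-1.297) + Φ(-4.317) = 0.0974 + 0.0000 = 0.0974.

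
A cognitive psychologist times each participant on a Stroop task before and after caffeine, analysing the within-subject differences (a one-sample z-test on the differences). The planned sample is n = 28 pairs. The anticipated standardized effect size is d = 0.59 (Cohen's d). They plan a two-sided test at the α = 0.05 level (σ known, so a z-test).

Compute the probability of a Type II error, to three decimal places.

Noncentrality parameter: δ = d·√n = 0.59 × √28 = 3.1220
Critical value for a two-sided test at α = 0.05: z_{α/2} = 1.960.
Power = Φ(δ − 1.960) + Φ(−δ − 1.960) = Φ(1.162) + Φ(-5.082) = 0.8774 + 0.0000 = 0.8774.
Type II error: β = 1 − power = 1 − 0.8774 = 0.1226.

β ≈ 0.123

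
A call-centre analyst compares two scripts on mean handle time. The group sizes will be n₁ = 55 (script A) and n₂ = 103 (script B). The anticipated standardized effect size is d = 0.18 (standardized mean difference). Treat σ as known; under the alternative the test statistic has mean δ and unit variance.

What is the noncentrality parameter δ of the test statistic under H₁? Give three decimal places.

The noncentrality parameter scales effect size by the design's sample-size factor: δ = d / √(1/n₁ + 1/n₂) = 0.18 / √(1/55 + 1/103) = 1.0778

δ ≈ 1.078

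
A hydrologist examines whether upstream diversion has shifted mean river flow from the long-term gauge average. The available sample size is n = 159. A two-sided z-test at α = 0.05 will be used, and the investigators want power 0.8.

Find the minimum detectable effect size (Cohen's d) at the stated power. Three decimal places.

Required noncentrality: δ = z_{0.025} + z_{0.20} = 1.960 + 0.842 = 2.802.
(Lower-tail contribution to power is negligible for δ > 0.)
δ = d·√n ⇒ d = δ/√n = 2.802/√159 = 0.2222.

d ≈ 0.222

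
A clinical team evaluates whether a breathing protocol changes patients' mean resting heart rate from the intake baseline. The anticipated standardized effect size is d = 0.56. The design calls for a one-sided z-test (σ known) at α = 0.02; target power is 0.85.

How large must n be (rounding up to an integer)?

For power 0.85 need Φ(δ − z_{0.02}) = 0.85, so δ = z_{0.02} + z_{0.15} = 2.054 + 1.036 = 3.090.
δ = d·√n ⇒ n = (δ/d)² = (3.090 / 0.56)² = 30.45.
Round up to the next whole unit.

n = 31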